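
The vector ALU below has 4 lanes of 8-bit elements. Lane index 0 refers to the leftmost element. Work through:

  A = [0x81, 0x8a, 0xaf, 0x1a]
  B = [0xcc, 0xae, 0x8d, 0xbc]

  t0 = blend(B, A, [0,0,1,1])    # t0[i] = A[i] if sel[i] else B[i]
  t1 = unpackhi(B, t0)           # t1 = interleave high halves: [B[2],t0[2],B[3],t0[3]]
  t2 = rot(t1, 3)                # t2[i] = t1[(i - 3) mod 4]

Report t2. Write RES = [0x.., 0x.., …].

t0 = [0xcc, 0xae, 0xaf, 0x1a]
t1 = [0x8d, 0xaf, 0xbc, 0x1a]
t2 = [0xaf, 0xbc, 0x1a, 0x8d]

RES = [ 0xaf  0xbc  0x1a  0x8d ]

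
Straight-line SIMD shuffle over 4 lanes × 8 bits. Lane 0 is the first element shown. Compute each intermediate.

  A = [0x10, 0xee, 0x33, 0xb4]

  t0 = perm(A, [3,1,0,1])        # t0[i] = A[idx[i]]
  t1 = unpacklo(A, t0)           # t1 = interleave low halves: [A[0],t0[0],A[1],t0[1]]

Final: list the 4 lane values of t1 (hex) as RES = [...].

t0 = [0xb4, 0xee, 0x10, 0xee]
t1 = [0x10, 0xb4, 0xee, 0xee]

RES = [0x10, 0xb4, 0xee, 0xee]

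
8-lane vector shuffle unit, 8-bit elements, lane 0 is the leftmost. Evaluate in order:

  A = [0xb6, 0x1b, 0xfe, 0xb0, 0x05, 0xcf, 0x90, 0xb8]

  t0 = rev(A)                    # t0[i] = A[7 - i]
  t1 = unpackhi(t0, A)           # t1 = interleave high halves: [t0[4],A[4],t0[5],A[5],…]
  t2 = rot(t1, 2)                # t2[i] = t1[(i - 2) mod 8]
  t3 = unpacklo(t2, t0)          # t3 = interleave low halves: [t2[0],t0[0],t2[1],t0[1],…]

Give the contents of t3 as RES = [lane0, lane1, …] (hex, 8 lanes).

→ t0 |b8|90|cf|05|b0|fe|1b|b6|
→ t1 |b0|05|fe|cf|1b|90|b6|b8|
→ t2 |b6|b8|b0|05|fe|cf|1b|90|
→ t3 |b6|b8|b8|90|b0|cf|05|05|

RES = [ 0xb6  0xb8  0xb8  0x90  0xb0  0xcf  0x05  0x05 ]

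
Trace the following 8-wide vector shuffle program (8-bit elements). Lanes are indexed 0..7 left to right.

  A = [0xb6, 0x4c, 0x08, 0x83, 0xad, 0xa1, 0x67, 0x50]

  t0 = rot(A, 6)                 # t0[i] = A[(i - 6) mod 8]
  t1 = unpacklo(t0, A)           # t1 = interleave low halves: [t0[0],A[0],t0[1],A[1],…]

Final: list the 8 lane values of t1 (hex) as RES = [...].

t0 = [0x08, 0x83, 0xad, 0xa1, 0x67, 0x50, 0xb6, 0x4c]
t1 = [0x08, 0xb6, 0x83, 0x4c, 0xad, 0x08, 0xa1, 0x83]

RES = [ 0x08  0xb6  0x83  0x4c  0xad  0x08  0xa1  0x83 ]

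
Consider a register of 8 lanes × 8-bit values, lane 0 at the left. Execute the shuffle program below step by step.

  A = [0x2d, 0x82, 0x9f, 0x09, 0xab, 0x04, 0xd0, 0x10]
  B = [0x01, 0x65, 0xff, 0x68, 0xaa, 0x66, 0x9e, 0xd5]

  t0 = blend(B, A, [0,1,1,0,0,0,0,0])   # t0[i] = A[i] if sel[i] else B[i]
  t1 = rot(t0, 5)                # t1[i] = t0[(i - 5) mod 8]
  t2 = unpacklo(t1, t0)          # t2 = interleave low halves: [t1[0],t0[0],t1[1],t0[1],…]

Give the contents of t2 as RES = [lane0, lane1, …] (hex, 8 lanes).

→ t0 |01|82|9f|68|aa|66|9e|d5|
→ t1 |68|aa|66|9e|d5|01|82|9f|
→ t2 |68|01|aa|82|66|9f|9e|68|

RES = [0x68, 0x01, 0xaa, 0x82, 0x66, 0x9f, 0x9e, 0x68]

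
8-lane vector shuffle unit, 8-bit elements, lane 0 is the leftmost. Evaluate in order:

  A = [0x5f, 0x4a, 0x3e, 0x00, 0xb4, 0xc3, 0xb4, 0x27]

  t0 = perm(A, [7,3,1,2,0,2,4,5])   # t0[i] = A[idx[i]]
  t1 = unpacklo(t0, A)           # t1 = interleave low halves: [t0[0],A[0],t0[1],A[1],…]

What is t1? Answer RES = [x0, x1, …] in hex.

RES = [0x27, 0x5f, 0x00, 0x4a, 0x4a, 0x3e, 0x3e, 0x00]

t0 = [0x27, 0x00, 0x4a, 0x3e, 0x5f, 0x3e, 0xb4, 0xc3]
t1 = [0x27, 0x5f, 0x00, 0x4a, 0x4a, 0x3e, 0x3e, 0x00]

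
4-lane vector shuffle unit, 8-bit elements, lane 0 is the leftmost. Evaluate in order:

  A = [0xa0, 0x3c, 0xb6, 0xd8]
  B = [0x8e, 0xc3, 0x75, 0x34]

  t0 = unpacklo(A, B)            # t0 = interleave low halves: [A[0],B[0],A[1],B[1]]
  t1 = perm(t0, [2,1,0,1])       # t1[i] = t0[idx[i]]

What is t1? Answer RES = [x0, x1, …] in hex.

t0 = [0xa0, 0x8e, 0x3c, 0xc3]
t1 = [0x3c, 0x8e, 0xa0, 0x8e]

RES = [0x3c, 0x8e, 0xa0, 0x8e]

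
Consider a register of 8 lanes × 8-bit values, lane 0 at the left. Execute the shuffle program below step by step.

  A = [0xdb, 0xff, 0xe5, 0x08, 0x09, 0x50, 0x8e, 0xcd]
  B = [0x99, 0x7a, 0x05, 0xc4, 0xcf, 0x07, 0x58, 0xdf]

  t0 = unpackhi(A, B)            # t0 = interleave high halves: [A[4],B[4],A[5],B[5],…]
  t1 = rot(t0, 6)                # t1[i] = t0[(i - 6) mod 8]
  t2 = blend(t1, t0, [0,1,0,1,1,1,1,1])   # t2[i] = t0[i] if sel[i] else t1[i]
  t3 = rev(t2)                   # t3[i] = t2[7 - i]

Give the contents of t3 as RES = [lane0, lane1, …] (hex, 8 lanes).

  t0: 09 cf 50 07 8e 58 cd df
  t1: 50 07 8e 58 cd df 09 cf
  t2: 50 cf 8e 07 8e 58 cd df
  t3: df cd 58 8e 07 8e cf 50

RES = [ 0xdf  0xcd  0x58  0x8e  0x07  0x8e  0xcf  0x50 ]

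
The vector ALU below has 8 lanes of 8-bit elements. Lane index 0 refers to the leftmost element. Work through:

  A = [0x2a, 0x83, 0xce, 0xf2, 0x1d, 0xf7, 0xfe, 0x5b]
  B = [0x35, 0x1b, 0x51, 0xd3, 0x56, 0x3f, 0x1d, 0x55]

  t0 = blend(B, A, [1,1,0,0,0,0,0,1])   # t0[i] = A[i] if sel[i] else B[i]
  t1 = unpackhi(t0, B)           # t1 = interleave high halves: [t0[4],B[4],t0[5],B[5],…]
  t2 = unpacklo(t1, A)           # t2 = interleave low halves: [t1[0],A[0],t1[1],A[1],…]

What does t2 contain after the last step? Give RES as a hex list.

RES = [0x56, 0x2a, 0x56, 0x83, 0x3f, 0xce, 0x3f, 0xf2]

t0 = [0x2a, 0x83, 0x51, 0xd3, 0x56, 0x3f, 0x1d, 0x5b]
t1 = [0x56, 0x56, 0x3f, 0x3f, 0x1d, 0x1d, 0x5b, 0x55]
t2 = [0x56, 0x2a, 0x56, 0x83, 0x3f, 0xce, 0x3f, 0xf2]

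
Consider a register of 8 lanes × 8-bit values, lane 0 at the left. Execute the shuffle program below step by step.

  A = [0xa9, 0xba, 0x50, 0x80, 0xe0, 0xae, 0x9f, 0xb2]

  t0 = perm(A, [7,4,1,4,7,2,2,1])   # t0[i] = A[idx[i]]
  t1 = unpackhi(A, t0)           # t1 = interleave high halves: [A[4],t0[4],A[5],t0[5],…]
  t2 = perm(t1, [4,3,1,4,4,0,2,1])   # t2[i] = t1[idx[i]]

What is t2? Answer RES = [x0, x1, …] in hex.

RES = [ 0x9f  0x50  0xb2  0x9f  0x9f  0xe0  0xae  0xb2 ]

  t0: b2 e0 ba e0 b2 50 50 ba
  t1: e0 b2 ae 50 9f 50 b2 ba
  t2: 9f 50 b2 9f 9f e0 ae b2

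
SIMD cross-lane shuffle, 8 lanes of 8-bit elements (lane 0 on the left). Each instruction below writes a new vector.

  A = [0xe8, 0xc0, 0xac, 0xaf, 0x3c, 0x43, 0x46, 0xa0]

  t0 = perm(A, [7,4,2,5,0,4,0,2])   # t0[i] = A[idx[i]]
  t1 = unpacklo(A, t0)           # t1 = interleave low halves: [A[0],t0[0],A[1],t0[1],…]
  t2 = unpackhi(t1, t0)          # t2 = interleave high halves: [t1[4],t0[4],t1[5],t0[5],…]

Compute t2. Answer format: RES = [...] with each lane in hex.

RES = [ 0xac  0xe8  0xac  0x3c  0xaf  0xe8  0x43  0xac ]

  t0: a0 3c ac 43 e8 3c e8 ac
  t1: e8 a0 c0 3c ac ac af 43
  t2: ac e8 ac 3c af e8 43 ac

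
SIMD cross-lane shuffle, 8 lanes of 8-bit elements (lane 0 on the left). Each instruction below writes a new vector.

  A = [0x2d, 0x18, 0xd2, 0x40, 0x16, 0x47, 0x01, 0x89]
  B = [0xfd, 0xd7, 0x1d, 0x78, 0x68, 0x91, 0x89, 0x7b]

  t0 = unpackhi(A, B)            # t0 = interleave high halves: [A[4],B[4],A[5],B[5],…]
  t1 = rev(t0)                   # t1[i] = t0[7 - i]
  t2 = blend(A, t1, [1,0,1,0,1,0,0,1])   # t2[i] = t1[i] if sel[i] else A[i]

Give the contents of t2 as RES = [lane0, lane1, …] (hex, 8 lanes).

RES = [0x7b, 0x18, 0x89, 0x40, 0x91, 0x47, 0x01, 0x16]

→ t0 |16|68|47|91|01|89|89|7b|
→ t1 |7b|89|89|01|91|47|68|16|
→ t2 |7b|18|89|40|91|47|01|16|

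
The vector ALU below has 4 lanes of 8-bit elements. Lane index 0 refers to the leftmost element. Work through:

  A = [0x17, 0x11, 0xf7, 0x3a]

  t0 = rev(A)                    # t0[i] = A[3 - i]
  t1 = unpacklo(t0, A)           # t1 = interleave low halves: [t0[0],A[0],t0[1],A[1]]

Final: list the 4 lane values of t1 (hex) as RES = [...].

RES = [0x3a, 0x17, 0xf7, 0x11]

t0 = [0x3a, 0xf7, 0x11, 0x17]
t1 = [0x3a, 0x17, 0xf7, 0x11]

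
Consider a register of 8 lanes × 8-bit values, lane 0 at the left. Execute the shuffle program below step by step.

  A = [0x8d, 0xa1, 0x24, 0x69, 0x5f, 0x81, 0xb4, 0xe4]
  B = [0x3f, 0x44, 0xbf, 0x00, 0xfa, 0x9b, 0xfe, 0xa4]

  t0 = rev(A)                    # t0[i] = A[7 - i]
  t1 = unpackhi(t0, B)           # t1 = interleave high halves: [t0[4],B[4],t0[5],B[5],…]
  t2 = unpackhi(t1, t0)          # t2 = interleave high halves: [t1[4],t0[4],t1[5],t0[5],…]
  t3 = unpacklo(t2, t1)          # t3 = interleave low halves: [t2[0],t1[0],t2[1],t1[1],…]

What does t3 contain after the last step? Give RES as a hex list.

RES = [ 0xa1  0x69  0x69  0xfa  0xfe  0x24  0x24  0x9b ]

  t0: e4 b4 81 5f 69 24 a1 8d
  t1: 69 fa 24 9b a1 fe 8d a4
  t2: a1 69 fe 24 8d a1 a4 8d
  t3: a1 69 69 fa fe 24 24 9b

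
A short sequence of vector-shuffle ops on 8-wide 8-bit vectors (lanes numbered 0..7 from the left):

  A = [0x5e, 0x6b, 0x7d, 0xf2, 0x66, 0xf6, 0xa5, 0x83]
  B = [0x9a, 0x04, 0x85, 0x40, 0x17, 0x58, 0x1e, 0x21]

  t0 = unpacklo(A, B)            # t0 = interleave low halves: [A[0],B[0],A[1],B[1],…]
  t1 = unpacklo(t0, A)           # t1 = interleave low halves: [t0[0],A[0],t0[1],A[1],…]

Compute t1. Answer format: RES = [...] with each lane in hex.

→ t0 |5e|9a|6b|04|7d|85|f2|40|
→ t1 |5e|5e|9a|6b|6b|7d|04|f2|

RES = [ 0x5e  0x5e  0x9a  0x6b  0x6b  0x7d  0x04  0xf2 ]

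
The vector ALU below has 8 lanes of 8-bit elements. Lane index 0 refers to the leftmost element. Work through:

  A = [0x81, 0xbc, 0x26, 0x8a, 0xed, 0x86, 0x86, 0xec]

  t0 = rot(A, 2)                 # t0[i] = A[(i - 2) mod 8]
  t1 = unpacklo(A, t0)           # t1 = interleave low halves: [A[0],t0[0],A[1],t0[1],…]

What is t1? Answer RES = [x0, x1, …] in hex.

  t0: 86 ec 81 bc 26 8a ed 86
  t1: 81 86 bc ec 26 81 8a bc

RES = [0x81, 0x86, 0xbc, 0xec, 0x26, 0x81, 0x8a, 0xbc]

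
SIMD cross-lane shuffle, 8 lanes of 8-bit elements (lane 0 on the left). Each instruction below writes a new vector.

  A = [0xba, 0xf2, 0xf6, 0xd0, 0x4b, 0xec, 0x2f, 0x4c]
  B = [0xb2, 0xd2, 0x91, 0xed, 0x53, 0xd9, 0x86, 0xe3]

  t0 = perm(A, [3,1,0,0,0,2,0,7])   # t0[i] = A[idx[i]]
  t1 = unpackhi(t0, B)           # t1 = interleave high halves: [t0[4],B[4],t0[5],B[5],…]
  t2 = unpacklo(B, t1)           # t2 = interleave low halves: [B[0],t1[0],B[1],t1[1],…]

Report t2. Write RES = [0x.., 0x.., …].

→ t0 |d0|f2|ba|ba|ba|f6|ba|4c|
→ t1 |ba|53|f6|d9|ba|86|4c|e3|
→ t2 |b2|ba|d2|53|91|f6|ed|d9|

RES = [0xb2, 0xba, 0xd2, 0x53, 0x91, 0xf6, 0xed, 0xd9]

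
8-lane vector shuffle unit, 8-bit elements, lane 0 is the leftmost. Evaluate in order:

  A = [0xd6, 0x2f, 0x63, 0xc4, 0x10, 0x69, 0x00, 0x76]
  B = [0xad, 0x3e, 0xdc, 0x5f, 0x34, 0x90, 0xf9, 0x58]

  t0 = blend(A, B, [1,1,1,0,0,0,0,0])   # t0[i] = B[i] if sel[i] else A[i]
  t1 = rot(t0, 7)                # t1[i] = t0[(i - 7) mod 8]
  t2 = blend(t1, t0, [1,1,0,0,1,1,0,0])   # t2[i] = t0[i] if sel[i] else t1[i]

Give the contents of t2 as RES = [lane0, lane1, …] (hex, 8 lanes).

RES = [0xad, 0x3e, 0xc4, 0x10, 0x10, 0x69, 0x76, 0xad]

t0 = [0xad, 0x3e, 0xdc, 0xc4, 0x10, 0x69, 0x00, 0x76]
t1 = [0x3e, 0xdc, 0xc4, 0x10, 0x69, 0x00, 0x76, 0xad]
t2 = [0xad, 0x3e, 0xc4, 0x10, 0x10, 0x69, 0x76, 0xad]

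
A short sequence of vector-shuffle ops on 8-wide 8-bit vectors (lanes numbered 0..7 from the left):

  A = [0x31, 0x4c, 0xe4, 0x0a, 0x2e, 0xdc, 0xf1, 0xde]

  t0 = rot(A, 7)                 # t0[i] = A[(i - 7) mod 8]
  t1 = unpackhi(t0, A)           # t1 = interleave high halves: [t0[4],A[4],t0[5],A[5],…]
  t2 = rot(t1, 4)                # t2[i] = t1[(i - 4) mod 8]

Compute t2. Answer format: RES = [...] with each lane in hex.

→ t0 |4c|e4|0a|2e|dc|f1|de|31|
→ t1 |dc|2e|f1|dc|de|f1|31|de|
→ t2 |de|f1|31|de|dc|2e|f1|dc|

RES = [0xde, 0xf1, 0x31, 0xde, 0xdc, 0x2e, 0xf1, 0xdc]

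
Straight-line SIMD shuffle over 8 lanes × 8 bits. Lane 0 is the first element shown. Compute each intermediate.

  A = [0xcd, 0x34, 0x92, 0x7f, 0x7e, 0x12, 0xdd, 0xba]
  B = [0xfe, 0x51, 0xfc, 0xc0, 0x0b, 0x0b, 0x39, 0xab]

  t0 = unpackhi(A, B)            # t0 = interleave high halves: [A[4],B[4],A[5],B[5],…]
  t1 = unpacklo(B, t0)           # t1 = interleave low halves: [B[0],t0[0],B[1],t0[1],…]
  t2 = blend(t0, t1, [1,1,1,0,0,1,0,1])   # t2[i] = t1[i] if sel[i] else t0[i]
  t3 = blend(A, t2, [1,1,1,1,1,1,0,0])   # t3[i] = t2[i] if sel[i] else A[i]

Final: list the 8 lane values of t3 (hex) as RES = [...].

RES = [0xfe, 0x7e, 0x51, 0x0b, 0xdd, 0x12, 0xdd, 0xba]

→ t0 |7e|0b|12|0b|dd|39|ba|ab|
→ t1 |fe|7e|51|0b|fc|12|c0|0b|
→ t2 |fe|7e|51|0b|dd|12|ba|0b|
→ t3 |fe|7e|51|0b|dd|12|dd|ba|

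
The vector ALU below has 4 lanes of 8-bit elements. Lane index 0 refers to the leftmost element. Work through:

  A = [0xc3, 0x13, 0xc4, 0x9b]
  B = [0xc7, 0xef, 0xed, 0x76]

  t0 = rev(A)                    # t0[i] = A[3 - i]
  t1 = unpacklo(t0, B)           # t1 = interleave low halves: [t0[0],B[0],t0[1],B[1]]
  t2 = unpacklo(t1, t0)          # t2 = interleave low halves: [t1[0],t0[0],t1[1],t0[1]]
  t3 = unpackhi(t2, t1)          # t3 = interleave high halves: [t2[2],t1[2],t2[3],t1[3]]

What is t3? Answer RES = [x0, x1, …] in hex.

RES = [ 0xc7  0xc4  0xc4  0xef ]

→ t0 |9b|c4|13|c3|
→ t1 |9b|c7|c4|ef|
→ t2 |9b|9b|c7|c4|
→ t3 |c7|c4|c4|ef|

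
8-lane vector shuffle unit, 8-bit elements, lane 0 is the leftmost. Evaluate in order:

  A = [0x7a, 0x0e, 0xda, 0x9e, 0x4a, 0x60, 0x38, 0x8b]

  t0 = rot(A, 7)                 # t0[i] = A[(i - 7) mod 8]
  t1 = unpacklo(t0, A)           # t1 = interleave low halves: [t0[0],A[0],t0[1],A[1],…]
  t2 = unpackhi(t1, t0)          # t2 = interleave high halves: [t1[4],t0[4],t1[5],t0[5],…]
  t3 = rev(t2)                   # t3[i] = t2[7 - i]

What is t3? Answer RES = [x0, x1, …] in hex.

RES = [ 0x7a  0x9e  0x8b  0x4a  0x38  0xda  0x60  0x9e ]

→ t0 |0e|da|9e|4a|60|38|8b|7a|
→ t1 |0e|7a|da|0e|9e|da|4a|9e|
→ t2 |9e|60|da|38|4a|8b|9e|7a|
→ t3 |7a|9e|8b|4a|38|da|60|9e|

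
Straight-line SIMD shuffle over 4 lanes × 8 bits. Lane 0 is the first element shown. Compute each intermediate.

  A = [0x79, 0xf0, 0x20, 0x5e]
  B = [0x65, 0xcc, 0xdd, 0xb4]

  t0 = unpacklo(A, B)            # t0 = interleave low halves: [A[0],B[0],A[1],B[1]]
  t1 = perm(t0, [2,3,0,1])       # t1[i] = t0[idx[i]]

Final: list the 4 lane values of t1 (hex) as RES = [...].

t0 = [0x79, 0x65, 0xf0, 0xcc]
t1 = [0xf0, 0xcc, 0x79, 0x65]

RES = [ 0xf0  0xcc  0x79  0x65 ]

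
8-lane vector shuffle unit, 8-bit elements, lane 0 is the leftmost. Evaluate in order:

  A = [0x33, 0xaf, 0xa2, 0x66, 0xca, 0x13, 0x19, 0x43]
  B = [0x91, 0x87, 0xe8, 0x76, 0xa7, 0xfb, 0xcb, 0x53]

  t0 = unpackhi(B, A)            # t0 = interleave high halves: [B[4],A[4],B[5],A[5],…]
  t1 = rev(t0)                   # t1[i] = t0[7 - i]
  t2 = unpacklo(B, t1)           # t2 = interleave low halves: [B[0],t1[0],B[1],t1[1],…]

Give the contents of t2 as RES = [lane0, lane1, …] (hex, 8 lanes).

RES = [0x91, 0x43, 0x87, 0x53, 0xe8, 0x19, 0x76, 0xcb]

t0 = [0xa7, 0xca, 0xfb, 0x13, 0xcb, 0x19, 0x53, 0x43]
t1 = [0x43, 0x53, 0x19, 0xcb, 0x13, 0xfb, 0xca, 0xa7]
t2 = [0x91, 0x43, 0x87, 0x53, 0xe8, 0x19, 0x76, 0xcb]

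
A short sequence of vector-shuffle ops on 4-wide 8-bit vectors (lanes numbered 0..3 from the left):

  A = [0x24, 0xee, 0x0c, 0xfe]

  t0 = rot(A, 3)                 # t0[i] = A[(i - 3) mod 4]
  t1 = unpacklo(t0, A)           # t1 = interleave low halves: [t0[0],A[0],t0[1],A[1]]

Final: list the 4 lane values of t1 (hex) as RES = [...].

RES = [0xee, 0x24, 0x0c, 0xee]

→ t0 |ee|0c|fe|24|
→ t1 |ee|24|0c|ee|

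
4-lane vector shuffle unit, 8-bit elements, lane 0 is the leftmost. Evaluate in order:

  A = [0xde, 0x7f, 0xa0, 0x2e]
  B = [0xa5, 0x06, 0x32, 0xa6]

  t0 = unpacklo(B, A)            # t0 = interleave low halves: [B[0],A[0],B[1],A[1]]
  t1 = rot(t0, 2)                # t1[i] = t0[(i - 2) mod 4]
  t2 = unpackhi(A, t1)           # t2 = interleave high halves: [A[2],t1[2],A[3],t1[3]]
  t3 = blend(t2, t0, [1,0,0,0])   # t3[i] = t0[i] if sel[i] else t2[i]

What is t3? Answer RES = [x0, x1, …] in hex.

  t0: a5 de 06 7f
  t1: 06 7f a5 de
  t2: a0 a5 2e de
  t3: a5 a5 2e de

RES = [ 0xa5  0xa5  0x2e  0xde ]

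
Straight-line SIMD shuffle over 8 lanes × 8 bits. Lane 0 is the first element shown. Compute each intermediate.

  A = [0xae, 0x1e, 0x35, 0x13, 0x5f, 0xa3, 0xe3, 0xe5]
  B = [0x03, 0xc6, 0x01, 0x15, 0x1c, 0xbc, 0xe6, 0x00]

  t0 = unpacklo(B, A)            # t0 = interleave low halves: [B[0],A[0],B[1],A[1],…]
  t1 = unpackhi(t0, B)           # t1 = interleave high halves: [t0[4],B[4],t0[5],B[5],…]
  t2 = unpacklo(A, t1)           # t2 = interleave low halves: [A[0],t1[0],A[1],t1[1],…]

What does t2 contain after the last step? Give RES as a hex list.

→ t0 |03|ae|c6|1e|01|35|15|13|
→ t1 |01|1c|35|bc|15|e6|13|00|
→ t2 |ae|01|1e|1c|35|35|13|bc|

RES = [0xae, 0x01, 0x1e, 0x1c, 0x35, 0x35, 0x13, 0xbc]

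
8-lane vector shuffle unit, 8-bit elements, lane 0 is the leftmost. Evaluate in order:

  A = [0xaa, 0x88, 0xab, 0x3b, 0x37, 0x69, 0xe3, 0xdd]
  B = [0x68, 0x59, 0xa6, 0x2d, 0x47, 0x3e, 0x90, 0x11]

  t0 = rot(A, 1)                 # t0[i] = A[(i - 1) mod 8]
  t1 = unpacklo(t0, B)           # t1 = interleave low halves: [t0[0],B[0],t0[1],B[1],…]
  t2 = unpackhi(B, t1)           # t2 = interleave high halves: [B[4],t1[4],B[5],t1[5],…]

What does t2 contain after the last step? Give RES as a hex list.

→ t0 |dd|aa|88|ab|3b|37|69|e3|
→ t1 |dd|68|aa|59|88|a6|ab|2d|
→ t2 |47|88|3e|a6|90|ab|11|2d|

RES = [ 0x47  0x88  0x3e  0xa6  0x90  0xab  0x11  0x2d ]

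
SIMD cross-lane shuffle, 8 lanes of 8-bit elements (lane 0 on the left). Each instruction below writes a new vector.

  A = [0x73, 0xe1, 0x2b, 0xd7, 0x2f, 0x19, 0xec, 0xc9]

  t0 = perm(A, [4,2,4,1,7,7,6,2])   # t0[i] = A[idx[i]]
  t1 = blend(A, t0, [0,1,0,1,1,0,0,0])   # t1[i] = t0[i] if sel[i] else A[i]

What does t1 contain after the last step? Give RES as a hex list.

RES = [0x73, 0x2b, 0x2b, 0xe1, 0xc9, 0x19, 0xec, 0xc9]

→ t0 |2f|2b|2f|e1|c9|c9|ec|2b|
→ t1 |73|2b|2b|e1|c9|19|ec|c9|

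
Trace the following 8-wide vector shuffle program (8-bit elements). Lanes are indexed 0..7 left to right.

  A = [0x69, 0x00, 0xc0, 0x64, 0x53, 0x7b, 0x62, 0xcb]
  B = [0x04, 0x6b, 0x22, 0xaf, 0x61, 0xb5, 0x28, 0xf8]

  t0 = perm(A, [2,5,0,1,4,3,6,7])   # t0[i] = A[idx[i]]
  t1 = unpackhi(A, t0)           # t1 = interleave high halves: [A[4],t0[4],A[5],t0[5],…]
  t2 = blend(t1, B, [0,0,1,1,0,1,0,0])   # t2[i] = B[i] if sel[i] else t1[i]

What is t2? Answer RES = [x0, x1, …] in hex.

RES = [ 0x53  0x53  0x22  0xaf  0x62  0xb5  0xcb  0xcb ]

  t0: c0 7b 69 00 53 64 62 cb
  t1: 53 53 7b 64 62 62 cb cb
  t2: 53 53 22 af 62 b5 cb cb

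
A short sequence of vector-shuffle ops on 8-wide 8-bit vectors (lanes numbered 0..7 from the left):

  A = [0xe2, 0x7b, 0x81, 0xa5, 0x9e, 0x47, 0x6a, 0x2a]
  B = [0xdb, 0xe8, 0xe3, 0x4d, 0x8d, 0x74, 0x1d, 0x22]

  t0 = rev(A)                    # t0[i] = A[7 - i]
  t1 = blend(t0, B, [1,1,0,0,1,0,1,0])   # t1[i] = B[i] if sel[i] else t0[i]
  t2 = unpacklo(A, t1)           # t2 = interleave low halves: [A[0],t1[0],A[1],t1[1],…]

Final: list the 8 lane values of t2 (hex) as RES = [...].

t0 = [0x2a, 0x6a, 0x47, 0x9e, 0xa5, 0x81, 0x7b, 0xe2]
t1 = [0xdb, 0xe8, 0x47, 0x9e, 0x8d, 0x81, 0x1d, 0xe2]
t2 = [0xe2, 0xdb, 0x7b, 0xe8, 0x81, 0x47, 0xa5, 0x9e]

RES = [ 0xe2  0xdb  0x7b  0xe8  0x81  0x47  0xa5  0x9e ]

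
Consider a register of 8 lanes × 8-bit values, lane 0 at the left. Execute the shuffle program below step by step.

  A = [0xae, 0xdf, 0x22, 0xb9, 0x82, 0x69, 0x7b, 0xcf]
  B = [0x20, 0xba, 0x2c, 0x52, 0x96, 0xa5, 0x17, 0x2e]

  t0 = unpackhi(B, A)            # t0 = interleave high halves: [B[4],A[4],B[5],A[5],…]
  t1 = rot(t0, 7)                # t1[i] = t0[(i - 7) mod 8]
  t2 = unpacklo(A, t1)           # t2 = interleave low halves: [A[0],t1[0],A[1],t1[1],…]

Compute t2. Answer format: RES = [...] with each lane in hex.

t0 = [0x96, 0x82, 0xa5, 0x69, 0x17, 0x7b, 0x2e, 0xcf]
t1 = [0x82, 0xa5, 0x69, 0x17, 0x7b, 0x2e, 0xcf, 0x96]
t2 = [0xae, 0x82, 0xdf, 0xa5, 0x22, 0x69, 0xb9, 0x17]

RES = [ 0xae  0x82  0xdf  0xa5  0x22  0x69  0xb9  0x17 ]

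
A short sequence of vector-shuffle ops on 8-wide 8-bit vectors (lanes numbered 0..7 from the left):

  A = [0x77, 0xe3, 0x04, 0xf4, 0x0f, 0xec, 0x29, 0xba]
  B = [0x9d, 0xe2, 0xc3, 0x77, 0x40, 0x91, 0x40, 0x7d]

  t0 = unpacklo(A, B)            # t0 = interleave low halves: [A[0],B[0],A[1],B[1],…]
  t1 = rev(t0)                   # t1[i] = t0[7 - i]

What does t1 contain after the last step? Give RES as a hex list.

→ t0 |77|9d|e3|e2|04|c3|f4|77|
→ t1 |77|f4|c3|04|e2|e3|9d|77|

RES = [ 0x77  0xf4  0xc3  0x04  0xe2  0xe3  0x9d  0x77 ]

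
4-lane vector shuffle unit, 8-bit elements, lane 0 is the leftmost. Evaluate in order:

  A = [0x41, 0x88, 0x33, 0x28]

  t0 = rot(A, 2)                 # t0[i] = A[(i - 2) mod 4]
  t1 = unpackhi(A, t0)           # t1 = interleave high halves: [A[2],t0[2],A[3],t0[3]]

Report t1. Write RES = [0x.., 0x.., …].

RES = [0x33, 0x41, 0x28, 0x88]

→ t0 |33|28|41|88|
→ t1 |33|41|28|88|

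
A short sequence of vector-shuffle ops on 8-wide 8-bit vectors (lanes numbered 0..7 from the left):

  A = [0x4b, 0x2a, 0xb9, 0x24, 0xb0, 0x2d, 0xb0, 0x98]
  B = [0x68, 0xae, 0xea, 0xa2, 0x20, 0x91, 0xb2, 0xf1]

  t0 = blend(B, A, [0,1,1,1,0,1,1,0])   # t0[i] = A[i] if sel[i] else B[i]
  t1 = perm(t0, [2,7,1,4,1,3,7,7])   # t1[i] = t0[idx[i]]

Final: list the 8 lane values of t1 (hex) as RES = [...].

RES = [0xb9, 0xf1, 0x2a, 0x20, 0x2a, 0x24, 0xf1, 0xf1]

  t0: 68 2a b9 24 20 2d b0 f1
  t1: b9 f1 2a 20 2a 24 f1 f1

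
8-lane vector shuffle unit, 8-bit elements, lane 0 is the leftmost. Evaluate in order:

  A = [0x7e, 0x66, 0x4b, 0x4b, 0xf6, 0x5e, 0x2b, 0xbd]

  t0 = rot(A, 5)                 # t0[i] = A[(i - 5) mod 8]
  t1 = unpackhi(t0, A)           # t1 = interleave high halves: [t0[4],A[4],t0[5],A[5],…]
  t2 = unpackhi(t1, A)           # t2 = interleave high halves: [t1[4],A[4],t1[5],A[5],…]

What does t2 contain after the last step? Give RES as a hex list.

RES = [0x66, 0xf6, 0x2b, 0x5e, 0x4b, 0x2b, 0xbd, 0xbd]

  t0: 4b f6 5e 2b bd 7e 66 4b
  t1: bd f6 7e 5e 66 2b 4b bd
  t2: 66 f6 2b 5e 4b 2b bd bd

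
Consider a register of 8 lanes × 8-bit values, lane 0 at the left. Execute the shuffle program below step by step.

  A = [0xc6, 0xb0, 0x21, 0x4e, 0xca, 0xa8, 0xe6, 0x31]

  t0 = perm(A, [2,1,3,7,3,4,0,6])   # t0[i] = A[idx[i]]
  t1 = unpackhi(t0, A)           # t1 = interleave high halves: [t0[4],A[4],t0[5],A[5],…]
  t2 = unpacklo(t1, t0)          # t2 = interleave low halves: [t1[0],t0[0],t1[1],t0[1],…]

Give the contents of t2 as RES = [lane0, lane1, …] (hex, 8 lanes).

RES = [0x4e, 0x21, 0xca, 0xb0, 0xca, 0x4e, 0xa8, 0x31]

→ t0 |21|b0|4e|31|4e|ca|c6|e6|
→ t1 |4e|ca|ca|a8|c6|e6|e6|31|
→ t2 |4e|21|ca|b0|ca|4e|a8|31|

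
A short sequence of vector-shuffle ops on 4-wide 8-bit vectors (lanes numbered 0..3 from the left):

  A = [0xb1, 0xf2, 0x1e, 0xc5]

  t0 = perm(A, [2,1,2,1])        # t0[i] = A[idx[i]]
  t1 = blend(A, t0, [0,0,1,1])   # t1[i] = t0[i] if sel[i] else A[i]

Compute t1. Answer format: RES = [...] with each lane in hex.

RES = [ 0xb1  0xf2  0x1e  0xf2 ]

→ t0 |1e|f2|1e|f2|
→ t1 |b1|f2|1e|f2|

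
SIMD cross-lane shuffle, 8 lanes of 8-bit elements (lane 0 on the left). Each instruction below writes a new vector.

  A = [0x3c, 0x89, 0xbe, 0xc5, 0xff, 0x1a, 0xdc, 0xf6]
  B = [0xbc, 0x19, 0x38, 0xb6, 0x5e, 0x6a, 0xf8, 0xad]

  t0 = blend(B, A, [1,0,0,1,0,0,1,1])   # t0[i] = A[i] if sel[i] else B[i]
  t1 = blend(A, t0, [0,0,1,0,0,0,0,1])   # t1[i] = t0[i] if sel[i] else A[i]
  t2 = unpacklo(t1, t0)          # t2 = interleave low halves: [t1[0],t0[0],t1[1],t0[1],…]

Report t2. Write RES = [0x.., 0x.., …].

  t0: 3c 19 38 c5 5e 6a dc f6
  t1: 3c 89 38 c5 ff 1a dc f6
  t2: 3c 3c 89 19 38 38 c5 c5

RES = [ 0x3c  0x3c  0x89  0x19  0x38  0x38  0xc5  0xc5 ]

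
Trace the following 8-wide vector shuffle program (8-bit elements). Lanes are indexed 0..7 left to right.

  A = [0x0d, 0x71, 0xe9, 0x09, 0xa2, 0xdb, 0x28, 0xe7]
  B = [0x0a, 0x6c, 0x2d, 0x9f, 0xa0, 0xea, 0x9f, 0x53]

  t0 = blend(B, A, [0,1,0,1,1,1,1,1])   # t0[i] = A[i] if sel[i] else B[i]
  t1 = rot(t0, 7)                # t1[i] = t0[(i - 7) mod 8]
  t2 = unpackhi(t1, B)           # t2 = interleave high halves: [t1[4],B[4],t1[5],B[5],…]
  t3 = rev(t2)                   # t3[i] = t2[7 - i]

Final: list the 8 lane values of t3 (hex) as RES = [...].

RES = [0x53, 0x0a, 0x9f, 0xe7, 0xea, 0x28, 0xa0, 0xdb]

  t0: 0a 71 2d 09 a2 db 28 e7
  t1: 71 2d 09 a2 db 28 e7 0a
  t2: db a0 28 ea e7 9f 0a 53
  t3: 53 0a 9f e7 ea 28 a0 db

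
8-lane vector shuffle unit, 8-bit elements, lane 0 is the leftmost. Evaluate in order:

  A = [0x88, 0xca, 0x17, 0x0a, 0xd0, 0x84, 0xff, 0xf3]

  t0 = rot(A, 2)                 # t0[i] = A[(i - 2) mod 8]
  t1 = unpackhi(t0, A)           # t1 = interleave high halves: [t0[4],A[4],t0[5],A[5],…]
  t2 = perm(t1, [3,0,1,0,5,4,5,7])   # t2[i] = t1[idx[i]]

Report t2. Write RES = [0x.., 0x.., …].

RES = [0x84, 0x17, 0xd0, 0x17, 0xff, 0xd0, 0xff, 0xf3]

  t0: ff f3 88 ca 17 0a d0 84
  t1: 17 d0 0a 84 d0 ff 84 f3
  t2: 84 17 d0 17 ff d0 ff f3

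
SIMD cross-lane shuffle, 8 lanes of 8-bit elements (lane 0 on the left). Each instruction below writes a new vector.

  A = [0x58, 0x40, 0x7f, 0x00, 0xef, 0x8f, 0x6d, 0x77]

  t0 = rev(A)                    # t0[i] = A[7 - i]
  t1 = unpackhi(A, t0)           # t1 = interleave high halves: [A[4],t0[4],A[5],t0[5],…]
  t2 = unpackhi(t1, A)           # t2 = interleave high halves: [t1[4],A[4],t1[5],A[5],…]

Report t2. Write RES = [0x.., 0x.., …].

RES = [ 0x6d  0xef  0x40  0x8f  0x77  0x6d  0x58  0x77 ]

t0 = [0x77, 0x6d, 0x8f, 0xef, 0x00, 0x7f, 0x40, 0x58]
t1 = [0xef, 0x00, 0x8f, 0x7f, 0x6d, 0x40, 0x77, 0x58]
t2 = [0x6d, 0xef, 0x40, 0x8f, 0x77, 0x6d, 0x58, 0x77]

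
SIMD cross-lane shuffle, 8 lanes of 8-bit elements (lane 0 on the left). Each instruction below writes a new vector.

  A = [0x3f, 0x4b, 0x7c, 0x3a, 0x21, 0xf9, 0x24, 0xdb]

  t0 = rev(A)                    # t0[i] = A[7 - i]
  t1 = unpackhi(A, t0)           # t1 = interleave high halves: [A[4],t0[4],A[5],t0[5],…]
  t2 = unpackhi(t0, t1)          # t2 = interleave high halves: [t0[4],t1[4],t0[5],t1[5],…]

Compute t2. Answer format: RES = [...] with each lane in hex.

t0 = [0xdb, 0x24, 0xf9, 0x21, 0x3a, 0x7c, 0x4b, 0x3f]
t1 = [0x21, 0x3a, 0xf9, 0x7c, 0x24, 0x4b, 0xdb, 0x3f]
t2 = [0x3a, 0x24, 0x7c, 0x4b, 0x4b, 0xdb, 0x3f, 0x3f]

RES = [ 0x3a  0x24  0x7c  0x4b  0x4b  0xdb  0x3f  0x3f ]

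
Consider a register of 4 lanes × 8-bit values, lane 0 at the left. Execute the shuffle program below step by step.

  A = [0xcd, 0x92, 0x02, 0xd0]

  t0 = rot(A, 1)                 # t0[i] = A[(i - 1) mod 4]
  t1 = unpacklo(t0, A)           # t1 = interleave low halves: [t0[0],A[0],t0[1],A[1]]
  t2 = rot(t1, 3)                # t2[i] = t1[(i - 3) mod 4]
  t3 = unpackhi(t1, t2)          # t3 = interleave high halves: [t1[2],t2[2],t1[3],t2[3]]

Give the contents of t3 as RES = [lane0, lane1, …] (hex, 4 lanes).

RES = [0xcd, 0x92, 0x92, 0xd0]

  t0: d0 cd 92 02
  t1: d0 cd cd 92
  t2: cd cd 92 d0
  t3: cd 92 92 d0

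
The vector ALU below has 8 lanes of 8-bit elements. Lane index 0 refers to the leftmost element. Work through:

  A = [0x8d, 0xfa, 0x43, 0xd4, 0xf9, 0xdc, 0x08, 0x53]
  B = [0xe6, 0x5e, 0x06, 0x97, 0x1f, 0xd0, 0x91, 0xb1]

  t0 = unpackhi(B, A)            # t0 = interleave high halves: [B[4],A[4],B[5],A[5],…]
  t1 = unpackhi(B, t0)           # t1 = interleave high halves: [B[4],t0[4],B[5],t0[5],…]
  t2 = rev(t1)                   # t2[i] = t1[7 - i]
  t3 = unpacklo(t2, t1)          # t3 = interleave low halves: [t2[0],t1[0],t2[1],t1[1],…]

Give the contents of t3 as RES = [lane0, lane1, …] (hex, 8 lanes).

  t0: 1f f9 d0 dc 91 08 b1 53
  t1: 1f 91 d0 08 91 b1 b1 53
  t2: 53 b1 b1 91 08 d0 91 1f
  t3: 53 1f b1 91 b1 d0 91 08

RES = [ 0x53  0x1f  0xb1  0x91  0xb1  0xd0  0x91  0x08 ]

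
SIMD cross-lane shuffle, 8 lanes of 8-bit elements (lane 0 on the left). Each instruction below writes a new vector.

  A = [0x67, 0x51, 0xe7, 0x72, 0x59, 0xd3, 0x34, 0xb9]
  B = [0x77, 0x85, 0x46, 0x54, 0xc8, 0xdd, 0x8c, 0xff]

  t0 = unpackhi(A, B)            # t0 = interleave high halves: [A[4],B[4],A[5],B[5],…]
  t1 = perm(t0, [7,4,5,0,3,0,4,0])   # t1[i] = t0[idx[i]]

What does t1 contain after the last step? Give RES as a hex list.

RES = [ 0xff  0x34  0x8c  0x59  0xdd  0x59  0x34  0x59 ]

t0 = [0x59, 0xc8, 0xd3, 0xdd, 0x34, 0x8c, 0xb9, 0xff]
t1 = [0xff, 0x34, 0x8c, 0x59, 0xdd, 0x59, 0x34, 0x59]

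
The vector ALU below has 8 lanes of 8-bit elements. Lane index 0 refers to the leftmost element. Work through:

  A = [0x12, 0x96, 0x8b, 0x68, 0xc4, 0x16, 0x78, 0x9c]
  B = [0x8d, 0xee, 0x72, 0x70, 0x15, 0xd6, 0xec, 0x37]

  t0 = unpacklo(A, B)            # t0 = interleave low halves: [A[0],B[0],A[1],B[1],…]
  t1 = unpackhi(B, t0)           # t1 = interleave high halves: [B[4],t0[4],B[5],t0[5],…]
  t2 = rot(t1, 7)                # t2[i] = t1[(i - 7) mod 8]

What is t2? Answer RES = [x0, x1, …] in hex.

RES = [0x8b, 0xd6, 0x72, 0xec, 0x68, 0x37, 0x70, 0x15]

→ t0 |12|8d|96|ee|8b|72|68|70|
→ t1 |15|8b|d6|72|ec|68|37|70|
→ t2 |8b|d6|72|ec|68|37|70|15|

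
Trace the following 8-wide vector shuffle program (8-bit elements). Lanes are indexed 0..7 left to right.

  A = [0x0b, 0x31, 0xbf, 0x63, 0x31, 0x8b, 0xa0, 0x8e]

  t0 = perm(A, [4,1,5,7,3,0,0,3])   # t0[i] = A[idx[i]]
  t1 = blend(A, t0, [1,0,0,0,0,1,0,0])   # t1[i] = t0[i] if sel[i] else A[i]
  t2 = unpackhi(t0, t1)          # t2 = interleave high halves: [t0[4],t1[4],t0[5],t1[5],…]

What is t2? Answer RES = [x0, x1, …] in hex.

→ t0 |31|31|8b|8e|63|0b|0b|63|
→ t1 |31|31|bf|63|31|0b|a0|8e|
→ t2 |63|31|0b|0b|0b|a0|63|8e|

RES = [0x63, 0x31, 0x0b, 0x0b, 0x0b, 0xa0, 0x63, 0x8e]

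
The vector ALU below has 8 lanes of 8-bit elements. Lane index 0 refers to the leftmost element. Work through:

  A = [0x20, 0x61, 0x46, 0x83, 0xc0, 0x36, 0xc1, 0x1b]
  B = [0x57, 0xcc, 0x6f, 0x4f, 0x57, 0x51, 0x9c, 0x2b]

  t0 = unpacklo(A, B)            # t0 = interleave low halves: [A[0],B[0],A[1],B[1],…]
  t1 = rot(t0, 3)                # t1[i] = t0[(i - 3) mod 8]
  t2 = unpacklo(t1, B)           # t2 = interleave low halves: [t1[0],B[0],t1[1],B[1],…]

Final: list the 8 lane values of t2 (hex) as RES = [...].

RES = [0x6f, 0x57, 0x83, 0xcc, 0x4f, 0x6f, 0x20, 0x4f]

t0 = [0x20, 0x57, 0x61, 0xcc, 0x46, 0x6f, 0x83, 0x4f]
t1 = [0x6f, 0x83, 0x4f, 0x20, 0x57, 0x61, 0xcc, 0x46]
t2 = [0x6f, 0x57, 0x83, 0xcc, 0x4f, 0x6f, 0x20, 0x4f]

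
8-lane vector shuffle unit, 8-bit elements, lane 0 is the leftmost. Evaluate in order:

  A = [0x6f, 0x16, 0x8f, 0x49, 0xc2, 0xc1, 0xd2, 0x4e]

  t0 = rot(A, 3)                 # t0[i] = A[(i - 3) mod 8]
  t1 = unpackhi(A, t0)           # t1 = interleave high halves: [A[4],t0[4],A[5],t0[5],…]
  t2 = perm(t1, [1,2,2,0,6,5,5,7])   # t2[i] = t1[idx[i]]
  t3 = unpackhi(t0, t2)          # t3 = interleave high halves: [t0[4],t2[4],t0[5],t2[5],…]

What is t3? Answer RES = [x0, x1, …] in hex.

→ t0 |c1|d2|4e|6f|16|8f|49|c2|
→ t1 |c2|16|c1|8f|d2|49|4e|c2|
→ t2 |16|c1|c1|c2|4e|49|49|c2|
→ t3 |16|4e|8f|49|49|49|c2|c2|

RES = [ 0x16  0x4e  0x8f  0x49  0x49  0x49  0xc2  0xc2 ]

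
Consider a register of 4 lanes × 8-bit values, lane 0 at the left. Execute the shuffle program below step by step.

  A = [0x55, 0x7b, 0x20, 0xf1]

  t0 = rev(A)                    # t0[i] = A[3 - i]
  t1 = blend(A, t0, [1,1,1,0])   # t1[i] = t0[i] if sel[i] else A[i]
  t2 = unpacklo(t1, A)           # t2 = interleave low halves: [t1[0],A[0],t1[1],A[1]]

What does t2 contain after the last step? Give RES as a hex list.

→ t0 |f1|20|7b|55|
→ t1 |f1|20|7b|f1|
→ t2 |f1|55|20|7b|

RES = [0xf1, 0x55, 0x20, 0x7b]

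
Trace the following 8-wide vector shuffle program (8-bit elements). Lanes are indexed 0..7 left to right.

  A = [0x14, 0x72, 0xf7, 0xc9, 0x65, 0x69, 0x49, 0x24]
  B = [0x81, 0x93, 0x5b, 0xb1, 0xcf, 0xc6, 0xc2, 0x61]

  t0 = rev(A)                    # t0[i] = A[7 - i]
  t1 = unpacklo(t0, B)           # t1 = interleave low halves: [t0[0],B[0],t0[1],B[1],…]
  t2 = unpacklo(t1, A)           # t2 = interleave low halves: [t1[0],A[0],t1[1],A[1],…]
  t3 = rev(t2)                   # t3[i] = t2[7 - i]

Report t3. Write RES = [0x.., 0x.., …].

RES = [ 0xc9  0x93  0xf7  0x49  0x72  0x81  0x14  0x24 ]

t0 = [0x24, 0x49, 0x69, 0x65, 0xc9, 0xf7, 0x72, 0x14]
t1 = [0x24, 0x81, 0x49, 0x93, 0x69, 0x5b, 0x65, 0xb1]
t2 = [0x24, 0x14, 0x81, 0x72, 0x49, 0xf7, 0x93, 0xc9]
t3 = [0xc9, 0x93, 0xf7, 0x49, 0x72, 0x81, 0x14, 0x24]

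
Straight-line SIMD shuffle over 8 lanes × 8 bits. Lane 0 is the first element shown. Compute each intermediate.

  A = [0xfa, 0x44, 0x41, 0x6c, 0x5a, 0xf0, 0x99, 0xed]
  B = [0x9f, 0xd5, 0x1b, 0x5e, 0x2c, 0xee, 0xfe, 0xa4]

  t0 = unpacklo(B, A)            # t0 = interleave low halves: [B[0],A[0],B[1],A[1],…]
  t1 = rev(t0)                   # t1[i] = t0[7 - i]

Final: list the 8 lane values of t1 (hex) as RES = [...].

RES = [0x6c, 0x5e, 0x41, 0x1b, 0x44, 0xd5, 0xfa, 0x9f]

  t0: 9f fa d5 44 1b 41 5e 6c
  t1: 6c 5e 41 1b 44 d5 fa 9f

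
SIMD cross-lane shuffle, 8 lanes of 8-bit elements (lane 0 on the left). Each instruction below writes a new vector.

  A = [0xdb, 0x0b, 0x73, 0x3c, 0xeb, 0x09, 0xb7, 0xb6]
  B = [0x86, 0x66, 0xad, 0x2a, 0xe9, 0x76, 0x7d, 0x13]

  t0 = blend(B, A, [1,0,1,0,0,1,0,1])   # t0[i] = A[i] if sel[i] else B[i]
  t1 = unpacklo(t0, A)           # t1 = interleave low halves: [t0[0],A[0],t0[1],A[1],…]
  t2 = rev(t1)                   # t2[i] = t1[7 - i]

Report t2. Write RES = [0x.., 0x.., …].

RES = [0x3c, 0x2a, 0x73, 0x73, 0x0b, 0x66, 0xdb, 0xdb]

→ t0 |db|66|73|2a|e9|09|7d|b6|
→ t1 |db|db|66|0b|73|73|2a|3c|
→ t2 |3c|2a|73|73|0b|66|db|db|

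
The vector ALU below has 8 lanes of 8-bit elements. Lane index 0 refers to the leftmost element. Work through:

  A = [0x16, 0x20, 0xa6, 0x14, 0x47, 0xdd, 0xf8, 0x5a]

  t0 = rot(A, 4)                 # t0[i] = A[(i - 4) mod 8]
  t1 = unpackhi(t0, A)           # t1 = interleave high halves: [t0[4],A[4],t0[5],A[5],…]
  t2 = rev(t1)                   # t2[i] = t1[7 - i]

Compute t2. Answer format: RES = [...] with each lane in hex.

RES = [0x5a, 0x14, 0xf8, 0xa6, 0xdd, 0x20, 0x47, 0x16]

  t0: 47 dd f8 5a 16 20 a6 14
  t1: 16 47 20 dd a6 f8 14 5a
  t2: 5a 14 f8 a6 dd 20 47 16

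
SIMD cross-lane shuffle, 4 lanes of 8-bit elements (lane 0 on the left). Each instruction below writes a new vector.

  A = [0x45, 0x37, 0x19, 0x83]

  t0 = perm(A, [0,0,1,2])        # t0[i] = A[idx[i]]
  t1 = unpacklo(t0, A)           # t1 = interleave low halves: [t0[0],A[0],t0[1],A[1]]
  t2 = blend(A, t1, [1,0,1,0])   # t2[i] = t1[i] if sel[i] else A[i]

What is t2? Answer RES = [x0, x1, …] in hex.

t0 = [0x45, 0x45, 0x37, 0x19]
t1 = [0x45, 0x45, 0x45, 0x37]
t2 = [0x45, 0x37, 0x45, 0x83]

RES = [0x45, 0x37, 0x45, 0x83]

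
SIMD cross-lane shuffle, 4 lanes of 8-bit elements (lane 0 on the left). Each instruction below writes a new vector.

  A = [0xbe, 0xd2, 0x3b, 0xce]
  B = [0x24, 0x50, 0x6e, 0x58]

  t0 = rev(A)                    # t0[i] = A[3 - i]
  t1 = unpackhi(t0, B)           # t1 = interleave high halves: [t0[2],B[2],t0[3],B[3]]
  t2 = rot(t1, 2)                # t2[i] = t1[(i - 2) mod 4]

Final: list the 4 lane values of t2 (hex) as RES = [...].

RES = [0xbe, 0x58, 0xd2, 0x6e]

t0 = [0xce, 0x3b, 0xd2, 0xbe]
t1 = [0xd2, 0x6e, 0xbe, 0x58]
t2 = [0xbe, 0x58, 0xd2, 0x6e]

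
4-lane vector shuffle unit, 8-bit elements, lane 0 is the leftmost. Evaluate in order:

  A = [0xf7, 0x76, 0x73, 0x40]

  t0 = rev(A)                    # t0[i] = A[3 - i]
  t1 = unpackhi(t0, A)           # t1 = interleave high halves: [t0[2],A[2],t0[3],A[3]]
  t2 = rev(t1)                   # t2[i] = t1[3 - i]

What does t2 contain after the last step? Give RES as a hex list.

→ t0 |40|73|76|f7|
→ t1 |76|73|f7|40|
→ t2 |40|f7|73|76|

RES = [0x40, 0xf7, 0x73, 0x76]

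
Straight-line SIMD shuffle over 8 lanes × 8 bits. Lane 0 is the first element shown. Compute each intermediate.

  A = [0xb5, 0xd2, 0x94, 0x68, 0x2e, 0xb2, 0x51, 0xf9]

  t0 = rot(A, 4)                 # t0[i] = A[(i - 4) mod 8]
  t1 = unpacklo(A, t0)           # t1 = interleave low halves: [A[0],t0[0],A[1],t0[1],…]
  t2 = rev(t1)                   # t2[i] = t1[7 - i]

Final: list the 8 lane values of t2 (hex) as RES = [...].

RES = [ 0xf9  0x68  0x51  0x94  0xb2  0xd2  0x2e  0xb5 ]

→ t0 |2e|b2|51|f9|b5|d2|94|68|
→ t1 |b5|2e|d2|b2|94|51|68|f9|
→ t2 |f9|68|51|94|b2|d2|2e|b5|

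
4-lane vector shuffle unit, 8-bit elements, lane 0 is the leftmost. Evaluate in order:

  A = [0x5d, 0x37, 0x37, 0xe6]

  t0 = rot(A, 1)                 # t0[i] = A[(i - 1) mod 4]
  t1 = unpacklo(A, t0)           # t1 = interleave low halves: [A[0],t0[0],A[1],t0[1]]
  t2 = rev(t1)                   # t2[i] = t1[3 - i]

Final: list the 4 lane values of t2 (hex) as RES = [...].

RES = [0x5d, 0x37, 0xe6, 0x5d]

  t0: e6 5d 37 37
  t1: 5d e6 37 5d
  t2: 5d 37 e6 5d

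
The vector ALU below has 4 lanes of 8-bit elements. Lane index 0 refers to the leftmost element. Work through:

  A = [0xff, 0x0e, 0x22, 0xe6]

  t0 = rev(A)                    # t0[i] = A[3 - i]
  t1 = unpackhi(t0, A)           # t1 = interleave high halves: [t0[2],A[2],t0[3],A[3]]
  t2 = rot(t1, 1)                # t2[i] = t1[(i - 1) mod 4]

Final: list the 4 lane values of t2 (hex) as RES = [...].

RES = [0xe6, 0x0e, 0x22, 0xff]

t0 = [0xe6, 0x22, 0x0e, 0xff]
t1 = [0x0e, 0x22, 0xff, 0xe6]
t2 = [0xe6, 0x0e, 0x22, 0xff]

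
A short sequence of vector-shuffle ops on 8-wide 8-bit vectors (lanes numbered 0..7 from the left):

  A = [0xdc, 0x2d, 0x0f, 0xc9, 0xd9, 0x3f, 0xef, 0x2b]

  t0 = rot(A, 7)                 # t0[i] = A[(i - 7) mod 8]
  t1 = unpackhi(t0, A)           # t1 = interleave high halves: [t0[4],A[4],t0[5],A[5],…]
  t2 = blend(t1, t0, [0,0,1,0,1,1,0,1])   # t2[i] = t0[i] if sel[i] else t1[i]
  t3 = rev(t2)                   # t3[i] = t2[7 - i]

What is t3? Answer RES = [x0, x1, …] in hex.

→ t0 |2d|0f|c9|d9|3f|ef|2b|dc|
→ t1 |3f|d9|ef|3f|2b|ef|dc|2b|
→ t2 |3f|d9|c9|3f|3f|ef|dc|dc|
→ t3 |dc|dc|ef|3f|3f|c9|d9|3f|

RES = [0xdc, 0xdc, 0xef, 0x3f, 0x3f, 0xc9, 0xd9, 0x3f]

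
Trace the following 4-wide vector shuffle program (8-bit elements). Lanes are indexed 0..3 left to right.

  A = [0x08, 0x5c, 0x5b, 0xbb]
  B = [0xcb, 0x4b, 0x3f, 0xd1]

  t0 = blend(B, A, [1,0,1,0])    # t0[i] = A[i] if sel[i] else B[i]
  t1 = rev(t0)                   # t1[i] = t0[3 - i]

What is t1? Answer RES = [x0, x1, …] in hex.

RES = [ 0xd1  0x5b  0x4b  0x08 ]

t0 = [0x08, 0x4b, 0x5b, 0xd1]
t1 = [0xd1, 0x5b, 0x4b, 0x08]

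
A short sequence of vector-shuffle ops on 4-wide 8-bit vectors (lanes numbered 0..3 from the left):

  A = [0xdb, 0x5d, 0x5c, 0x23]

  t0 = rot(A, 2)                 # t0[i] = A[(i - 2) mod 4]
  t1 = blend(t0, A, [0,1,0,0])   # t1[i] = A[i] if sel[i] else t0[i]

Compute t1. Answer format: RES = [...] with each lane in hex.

RES = [ 0x5c  0x5d  0xdb  0x5d ]

→ t0 |5c|23|db|5d|
→ t1 |5c|5d|db|5d|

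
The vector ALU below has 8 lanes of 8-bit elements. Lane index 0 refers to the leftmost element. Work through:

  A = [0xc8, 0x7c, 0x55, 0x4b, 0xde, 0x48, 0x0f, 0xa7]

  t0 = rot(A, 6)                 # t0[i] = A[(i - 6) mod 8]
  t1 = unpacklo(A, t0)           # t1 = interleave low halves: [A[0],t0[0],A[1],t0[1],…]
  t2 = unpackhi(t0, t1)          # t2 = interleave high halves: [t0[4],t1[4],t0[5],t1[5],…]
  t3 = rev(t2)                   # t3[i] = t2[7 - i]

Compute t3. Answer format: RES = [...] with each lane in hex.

RES = [0x48, 0x7c, 0x4b, 0xc8, 0xde, 0xa7, 0x55, 0x0f]

t0 = [0x55, 0x4b, 0xde, 0x48, 0x0f, 0xa7, 0xc8, 0x7c]
t1 = [0xc8, 0x55, 0x7c, 0x4b, 0x55, 0xde, 0x4b, 0x48]
t2 = [0x0f, 0x55, 0xa7, 0xde, 0xc8, 0x4b, 0x7c, 0x48]
t3 = [0x48, 0x7c, 0x4b, 0xc8, 0xde, 0xa7, 0x55, 0x0f]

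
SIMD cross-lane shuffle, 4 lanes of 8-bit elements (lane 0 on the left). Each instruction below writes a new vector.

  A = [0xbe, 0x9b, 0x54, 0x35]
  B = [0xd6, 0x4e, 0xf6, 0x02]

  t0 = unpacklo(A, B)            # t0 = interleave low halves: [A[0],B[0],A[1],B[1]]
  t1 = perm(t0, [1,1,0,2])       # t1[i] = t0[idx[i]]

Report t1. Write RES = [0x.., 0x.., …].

RES = [ 0xd6  0xd6  0xbe  0x9b ]

→ t0 |be|d6|9b|4e|
→ t1 |d6|d6|be|9b|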